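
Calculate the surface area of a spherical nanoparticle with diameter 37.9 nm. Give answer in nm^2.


Radius r = 37.9/2 = 18.95 nm
Surface area SA = 4 * pi * r^2
SA = 4 * pi * (18.95)^2
SA = 4512.62 nm^2

4512.62


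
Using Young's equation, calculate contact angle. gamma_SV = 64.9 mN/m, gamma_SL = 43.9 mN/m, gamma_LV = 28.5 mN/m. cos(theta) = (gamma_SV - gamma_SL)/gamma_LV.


cos(theta) = (gamma_SV - gamma_SL) / gamma_LV
cos(theta) = (64.9 - 43.9) / 28.5
cos(theta) = 0.736842
theta = arccos(0.736842) = 42.54 degrees

42.54


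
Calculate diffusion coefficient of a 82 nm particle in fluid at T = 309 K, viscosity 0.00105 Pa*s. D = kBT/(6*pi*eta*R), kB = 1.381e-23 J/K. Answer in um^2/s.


Radius R = 82/2 = 41 nm = 4.1e-08 m
D = kB*T / (6*pi*eta*R)
D = 1.381e-23 * 309 / (6 * pi * 0.00105 * 4.1e-08)
D = 5.25869e-12 m^2/s = 5.259 um^2/s

5.259


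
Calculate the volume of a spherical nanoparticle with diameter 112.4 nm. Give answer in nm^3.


Radius r = 112.4/2 = 56.2 nm
Volume V = (4/3) * pi * r^3
V = (4/3) * pi * (56.2)^3
V = 743528.39 nm^3

743528.39


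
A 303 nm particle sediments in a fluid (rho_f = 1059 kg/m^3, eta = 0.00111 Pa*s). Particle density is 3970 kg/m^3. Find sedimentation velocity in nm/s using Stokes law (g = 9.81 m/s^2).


Radius R = 303/2 nm = 1.515e-07 m
Density difference = 3970 - 1059 = 2911 kg/m^3
v = 2 * R^2 * (rho_p - rho_f) * g / (9 * eta)
v = 2 * (1.515e-07)^2 * 2911 * 9.81 / (9 * 0.00111)
v = 1.3122e-07 m/s = 131.2203 nm/s

131.2203


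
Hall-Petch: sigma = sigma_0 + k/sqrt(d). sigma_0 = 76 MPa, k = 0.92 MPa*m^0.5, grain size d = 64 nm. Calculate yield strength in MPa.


d = 64 nm = 6.4e-08 m
sqrt(d) = 0.0002529822
Hall-Petch contribution = k / sqrt(d) = 0.92 / 0.0002529822 = 3636.6 MPa
sigma = sigma_0 + k/sqrt(d) = 76 + 3636.6 = 3712.6 MPa

3712.6


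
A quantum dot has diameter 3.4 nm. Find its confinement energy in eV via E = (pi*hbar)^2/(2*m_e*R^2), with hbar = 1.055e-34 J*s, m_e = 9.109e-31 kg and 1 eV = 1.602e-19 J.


Radius R = 3.4/2 = 1.7 nm = 1.7e-09 m
E = (pi * 1.055e-34)^2 / (2 * 9.109e-31 * (1.7e-09)^2)
E(J) = 2.08644e-20
E = E(J) / 1.602e-19 = 0.1302 eV

0.1302


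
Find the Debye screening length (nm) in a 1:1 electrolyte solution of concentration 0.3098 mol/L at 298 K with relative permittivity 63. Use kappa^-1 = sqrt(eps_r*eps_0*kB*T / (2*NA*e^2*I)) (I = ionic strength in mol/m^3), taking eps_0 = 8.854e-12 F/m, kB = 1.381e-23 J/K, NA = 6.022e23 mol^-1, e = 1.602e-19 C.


Ionic strength I = 0.3098 * 1^2 * 1000 = 309.8 mol/m^3
kappa^-1 = sqrt(63 * 8.854e-12 * 1.381e-23 * 298 / (2 * 6.022e23 * (1.602e-19)^2 * 309.8))
kappa^-1 = 0.49 nm

0.49


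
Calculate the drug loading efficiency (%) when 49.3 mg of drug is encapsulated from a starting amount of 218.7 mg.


Drug loading efficiency = (drug loaded / drug initial) * 100
DLE = 49.3 / 218.7 * 100
DLE = 0.2254 * 100
DLE = 22.54%

22.54


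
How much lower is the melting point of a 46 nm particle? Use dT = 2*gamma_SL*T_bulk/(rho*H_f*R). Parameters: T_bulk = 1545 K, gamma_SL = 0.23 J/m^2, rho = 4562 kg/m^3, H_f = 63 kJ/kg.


Radius R = 46/2 = 23 nm = 2.3e-08 m
Convert H_f = 63 kJ/kg = 63000 J/kg
dT = 2 * gamma_SL * T_bulk / (rho * H_f * R)
dT = 2 * 0.23 * 1545 / (4562 * 63000 * 2.3e-08)
dT = 107.5 K

107.5


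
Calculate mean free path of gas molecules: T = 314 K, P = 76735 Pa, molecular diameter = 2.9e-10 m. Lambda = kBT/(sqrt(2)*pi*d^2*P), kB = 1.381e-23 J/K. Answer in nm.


Mean free path: lambda = kB*T / (sqrt(2) * pi * d^2 * P)
lambda = 1.381e-23 * 314 / (sqrt(2) * pi * (2.9e-10)^2 * 76735)
lambda = 1.51241e-07 m
lambda = 151.24 nm

151.24


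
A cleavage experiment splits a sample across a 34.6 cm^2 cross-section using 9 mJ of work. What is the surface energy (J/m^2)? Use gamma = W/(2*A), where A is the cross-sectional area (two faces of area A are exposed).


Convert: A = 34.6 cm^2 = 0.00346 m^2, W = 9 mJ = 0.009 J
Cleaving exposes two faces of area A, so total new surface = 2*A and gamma = W / (2*A)
gamma = 0.009 / (2 * 0.00346)
gamma = 1.301 J/m^2

1.301


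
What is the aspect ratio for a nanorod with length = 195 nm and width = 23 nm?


Aspect ratio AR = length / diameter
AR = 195 / 23
AR = 8.48

8.48


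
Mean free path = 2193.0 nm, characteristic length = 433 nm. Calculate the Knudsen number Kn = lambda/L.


Knudsen number Kn = lambda / L
Kn = 2193.0 / 433
Kn = 5.0647

5.0647


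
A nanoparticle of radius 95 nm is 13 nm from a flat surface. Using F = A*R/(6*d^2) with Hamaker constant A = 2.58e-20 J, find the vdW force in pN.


Convert to SI: R = 95 nm = 9.5e-08 m, d = 13 nm = 1.3e-08 m
F = A * R / (6 * d^2)
F = 2.58e-20 * 9.5e-08 / (6 * (1.3e-08)^2)
F = 2.41716e-12 N = 2.417 pN

2.417


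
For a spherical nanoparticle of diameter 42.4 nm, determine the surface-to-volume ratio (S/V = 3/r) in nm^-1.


Radius r = 42.4/2 = 21.2 nm
S/V = 3 / r = 3 / 21.2
S/V = 0.1415 nm^-1

0.1415


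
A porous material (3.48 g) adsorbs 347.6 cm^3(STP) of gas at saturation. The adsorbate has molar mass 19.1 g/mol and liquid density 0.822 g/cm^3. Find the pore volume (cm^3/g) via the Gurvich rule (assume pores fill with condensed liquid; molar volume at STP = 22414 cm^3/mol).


Moles adsorbed n = V_ads / 22414 = 347.6 / 22414 = 1.550816e-02 mol
Liquid volume V_liq = n * M / rho_liq = 1.550816e-02 * 19.1 / 0.822 = 0.36035 cm^3
Specific pore volume V_pore = V_liq / m_sample = 0.36035 / 3.48
V_pore = 0.1035 cm^3/g

0.1035


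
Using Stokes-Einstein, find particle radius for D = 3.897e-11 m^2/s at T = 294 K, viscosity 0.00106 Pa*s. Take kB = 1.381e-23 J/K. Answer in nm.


Stokes-Einstein: R = kB*T / (6*pi*eta*D)
R = 1.381e-23 * 294 / (6 * pi * 0.00106 * 3.897e-11)
R = 5.21439e-09 m = 5.21 nm

5.21


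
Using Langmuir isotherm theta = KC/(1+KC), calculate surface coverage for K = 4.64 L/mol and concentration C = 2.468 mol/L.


Langmuir isotherm: theta = K*C / (1 + K*C)
K*C = 4.64 * 2.468 = 11.45152
theta = 11.45152 / (1 + 11.45152) = 11.45152 / 12.45152
theta = 0.9197

0.9197


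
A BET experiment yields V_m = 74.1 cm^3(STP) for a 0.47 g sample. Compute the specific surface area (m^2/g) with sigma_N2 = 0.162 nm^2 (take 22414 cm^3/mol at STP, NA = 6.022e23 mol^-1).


Number of moles in monolayer = V_m / 22414 = 74.1 / 22414 = 0.00330597
Number of molecules = moles * NA = 0.00330597 * 6.022e23
SA = molecules * sigma / mass
SA = (74.1 / 22414) * 6.022e23 * 0.162e-18 / 0.47
SA = 686.2 m^2/g

686.2


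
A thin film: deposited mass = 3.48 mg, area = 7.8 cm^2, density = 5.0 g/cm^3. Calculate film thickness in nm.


Convert: m = 3.48 mg = 3.4800e-06 kg, A = 7.8 cm^2 = 7.8000e-04 m^2, rho = 5.0 g/cm^3 = 5000 kg/m^3
t = m / (A * rho)
t = 3.4800e-06 / (7.8000e-04 * 5000)
t = 8.9231e-07 m = 892.3 nm

892.3


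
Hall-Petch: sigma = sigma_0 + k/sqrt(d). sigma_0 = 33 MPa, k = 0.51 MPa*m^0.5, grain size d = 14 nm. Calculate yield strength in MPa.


d = 14 nm = 1.4e-08 m
sqrt(d) = 0.0001183216
Hall-Petch contribution = k / sqrt(d) = 0.51 / 0.0001183216 = 4310.3 MPa
sigma = sigma_0 + k/sqrt(d) = 33 + 4310.3 = 4343.3 MPa

4343.3


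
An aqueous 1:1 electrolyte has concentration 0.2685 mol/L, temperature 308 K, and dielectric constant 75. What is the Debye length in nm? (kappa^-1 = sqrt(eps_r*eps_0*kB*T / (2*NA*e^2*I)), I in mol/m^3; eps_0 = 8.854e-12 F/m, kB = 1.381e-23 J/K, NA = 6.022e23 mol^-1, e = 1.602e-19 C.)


Ionic strength I = 0.2685 * 1^2 * 1000 = 268.5 mol/m^3
kappa^-1 = sqrt(75 * 8.854e-12 * 1.381e-23 * 308 / (2 * 6.022e23 * (1.602e-19)^2 * 268.5))
kappa^-1 = 0.583 nm

0.583


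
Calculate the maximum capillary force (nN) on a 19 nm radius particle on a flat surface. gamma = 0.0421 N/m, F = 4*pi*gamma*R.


Convert radius: R = 19 nm = 1.9e-08 m
F = 4 * pi * gamma * R
F = 4 * pi * 0.0421 * 1.9e-08
F = 1.00518e-08 N = 10.0518 nN

10.0518


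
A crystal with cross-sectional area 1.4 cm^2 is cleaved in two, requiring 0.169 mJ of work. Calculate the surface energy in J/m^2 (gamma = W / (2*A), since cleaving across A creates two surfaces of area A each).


Convert: A = 1.4 cm^2 = 0.00014 m^2, W = 0.169 mJ = 0.000169 J
Cleaving exposes two faces of area A, so total new surface = 2*A and gamma = W / (2*A)
gamma = 0.000169 / (2 * 0.00014)
gamma = 0.604 J/m^2

0.604


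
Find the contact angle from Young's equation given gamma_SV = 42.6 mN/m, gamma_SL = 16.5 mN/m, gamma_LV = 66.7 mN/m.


cos(theta) = (gamma_SV - gamma_SL) / gamma_LV
cos(theta) = (42.6 - 16.5) / 66.7
cos(theta) = 0.391304
theta = arccos(0.391304) = 66.96 degrees

66.96


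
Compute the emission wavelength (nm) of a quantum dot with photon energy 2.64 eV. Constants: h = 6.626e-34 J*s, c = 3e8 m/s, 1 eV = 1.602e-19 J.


Convert energy: E = 2.64 eV = 2.64 * 1.602e-19 = 4.22928e-19 J
lambda = h*c / E = 6.626e-34 * 3e8 / 4.22928e-19
lambda = 4.70009e-07 m = 470.0 nm

470.0


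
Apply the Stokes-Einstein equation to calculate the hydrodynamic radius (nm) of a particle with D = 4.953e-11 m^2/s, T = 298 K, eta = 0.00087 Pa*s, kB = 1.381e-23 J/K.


Stokes-Einstein: R = kB*T / (6*pi*eta*D)
R = 1.381e-23 * 298 / (6 * pi * 0.00087 * 4.953e-11)
R = 5.06665e-09 m = 5.07 nm

5.07


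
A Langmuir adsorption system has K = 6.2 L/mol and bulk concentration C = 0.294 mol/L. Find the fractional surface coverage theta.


Langmuir isotherm: theta = K*C / (1 + K*C)
K*C = 6.2 * 0.294 = 1.8228
theta = 1.8228 / (1 + 1.8228) = 1.8228 / 2.8228
theta = 0.6457

0.6457


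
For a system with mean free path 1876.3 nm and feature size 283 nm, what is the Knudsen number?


Knudsen number Kn = lambda / L
Kn = 1876.3 / 283
Kn = 6.63

6.63


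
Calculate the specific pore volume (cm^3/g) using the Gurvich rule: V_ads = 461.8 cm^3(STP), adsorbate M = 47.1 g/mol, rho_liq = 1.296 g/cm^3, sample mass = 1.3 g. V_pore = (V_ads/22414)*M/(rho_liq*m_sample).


Moles adsorbed n = V_ads / 22414 = 461.8 / 22414 = 2.060319e-02 mol
Liquid volume V_liq = n * M / rho_liq = 2.060319e-02 * 47.1 / 1.296 = 0.74877 cm^3
Specific pore volume V_pore = V_liq / m_sample = 0.74877 / 1.3
V_pore = 0.576 cm^3/g

0.576


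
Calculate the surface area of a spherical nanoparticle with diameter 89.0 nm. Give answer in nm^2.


Radius r = 89.0/2 = 44.5 nm
Surface area SA = 4 * pi * r^2
SA = 4 * pi * (44.5)^2
SA = 24884.56 nm^2

24884.56


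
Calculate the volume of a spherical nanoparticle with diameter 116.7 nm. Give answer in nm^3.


Radius r = 116.7/2 = 58.35 nm
Volume V = (4/3) * pi * r^3
V = (4/3) * pi * (58.35)^3
V = 832168.34 nm^3

832168.34


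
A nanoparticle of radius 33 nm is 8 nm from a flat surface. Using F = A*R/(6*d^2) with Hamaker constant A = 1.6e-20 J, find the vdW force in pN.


Convert to SI: R = 33 nm = 3.3e-08 m, d = 8 nm = 8e-09 m
F = A * R / (6 * d^2)
F = 1.6e-20 * 3.3e-08 / (6 * (8e-09)^2)
F = 1.375e-12 N = 1.375 pN

1.375


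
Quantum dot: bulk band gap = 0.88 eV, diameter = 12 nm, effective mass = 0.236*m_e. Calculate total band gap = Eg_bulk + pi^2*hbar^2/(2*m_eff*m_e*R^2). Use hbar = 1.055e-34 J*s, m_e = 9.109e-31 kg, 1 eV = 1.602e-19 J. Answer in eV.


Radius R = 12/2 nm = 6e-09 m
Confinement energy dE = pi^2 * hbar^2 / (2 * m_eff * m_e * R^2)
dE = pi^2 * (1.055e-34)^2 / (2 * 0.236 * 9.109e-31 * (6e-09)^2) J, divided by 1.602e-19 J/eV
dE = 0.0443 eV
Total band gap = E_g(bulk) + dE = 0.88 + 0.0443 = 0.9243 eV

0.9243


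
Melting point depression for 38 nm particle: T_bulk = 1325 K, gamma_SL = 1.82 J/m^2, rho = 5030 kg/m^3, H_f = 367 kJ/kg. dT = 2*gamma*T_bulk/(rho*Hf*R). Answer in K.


Radius R = 38/2 = 19 nm = 1.9e-08 m
Convert H_f = 367 kJ/kg = 367000 J/kg
dT = 2 * gamma_SL * T_bulk / (rho * H_f * R)
dT = 2 * 1.82 * 1325 / (5030 * 367000 * 1.9e-08)
dT = 137.5 K

137.5


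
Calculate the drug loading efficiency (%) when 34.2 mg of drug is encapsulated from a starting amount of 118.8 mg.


Drug loading efficiency = (drug loaded / drug initial) * 100
DLE = 34.2 / 118.8 * 100
DLE = 0.2879 * 100
DLE = 28.79%

28.79


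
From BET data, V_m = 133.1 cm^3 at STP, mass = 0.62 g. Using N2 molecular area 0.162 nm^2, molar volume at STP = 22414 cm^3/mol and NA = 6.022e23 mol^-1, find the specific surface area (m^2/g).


Number of moles in monolayer = V_m / 22414 = 133.1 / 22414 = 0.00593825
Number of molecules = moles * NA = 0.00593825 * 6.022e23
SA = molecules * sigma / mass
SA = (133.1 / 22414) * 6.022e23 * 0.162e-18 / 0.62
SA = 934.4 m^2/g

934.4


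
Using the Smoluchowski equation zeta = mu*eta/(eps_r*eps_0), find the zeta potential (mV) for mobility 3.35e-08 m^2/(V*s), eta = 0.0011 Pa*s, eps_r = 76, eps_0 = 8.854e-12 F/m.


Smoluchowski equation: zeta = mu * eta / (eps_r * eps_0)
zeta = 3.35e-08 * 0.0011 / (76 * 8.854e-12)
zeta = 0.054763 V = 54.76 mV

54.76


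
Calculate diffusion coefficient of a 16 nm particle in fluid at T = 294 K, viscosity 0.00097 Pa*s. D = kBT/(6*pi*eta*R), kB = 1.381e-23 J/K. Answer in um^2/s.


Radius R = 16/2 = 8 nm = 8e-09 m
D = kB*T / (6*pi*eta*R)
D = 1.381e-23 * 294 / (6 * pi * 0.00097 * 8e-09)
D = 2.77574e-11 m^2/s = 27.757 um^2/s

27.757


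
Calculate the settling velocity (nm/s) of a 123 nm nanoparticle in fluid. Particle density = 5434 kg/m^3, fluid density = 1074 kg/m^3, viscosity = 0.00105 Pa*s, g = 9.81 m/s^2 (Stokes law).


Radius R = 123/2 nm = 6.15e-08 m
Density difference = 5434 - 1074 = 4360 kg/m^3
v = 2 * R^2 * (rho_p - rho_f) * g / (9 * eta)
v = 2 * (6.15e-08)^2 * 4360 * 9.81 / (9 * 0.00105)
v = 3.42376e-08 m/s = 34.2376 nm/s

34.2376


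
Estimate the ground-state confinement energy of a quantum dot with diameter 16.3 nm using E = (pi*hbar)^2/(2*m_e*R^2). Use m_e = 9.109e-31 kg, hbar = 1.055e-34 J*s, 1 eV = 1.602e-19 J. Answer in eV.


Radius R = 16.3/2 = 8.15 nm = 8.15e-09 m
E = (pi * 1.055e-34)^2 / (2 * 9.109e-31 * (8.15e-09)^2)
E(J) = 9.07797e-22
E = E(J) / 1.602e-19 = 0.0057 eV

0.0057


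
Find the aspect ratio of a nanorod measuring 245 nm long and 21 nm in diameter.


Aspect ratio AR = length / diameter
AR = 245 / 21
AR = 11.67

11.67


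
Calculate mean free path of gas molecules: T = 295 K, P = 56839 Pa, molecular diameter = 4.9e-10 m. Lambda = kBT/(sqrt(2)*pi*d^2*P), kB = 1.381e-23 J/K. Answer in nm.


Mean free path: lambda = kB*T / (sqrt(2) * pi * d^2 * P)
lambda = 1.381e-23 * 295 / (sqrt(2) * pi * (4.9e-10)^2 * 56839)
lambda = 6.71912e-08 m
lambda = 67.19 nm

67.19


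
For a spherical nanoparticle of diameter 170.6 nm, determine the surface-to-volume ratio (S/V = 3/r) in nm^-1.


Radius r = 170.6/2 = 85.3 nm
S/V = 3 / r = 3 / 85.3
S/V = 0.0352 nm^-1

0.0352


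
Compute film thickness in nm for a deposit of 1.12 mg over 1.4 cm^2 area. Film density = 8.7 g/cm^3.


Convert: m = 1.12 mg = 1.1200e-06 kg, A = 1.4 cm^2 = 1.4000e-04 m^2, rho = 8.7 g/cm^3 = 8700 kg/m^3
t = m / (A * rho)
t = 1.1200e-06 / (1.4000e-04 * 8700)
t = 9.1954e-07 m = 919.5 nm

919.5


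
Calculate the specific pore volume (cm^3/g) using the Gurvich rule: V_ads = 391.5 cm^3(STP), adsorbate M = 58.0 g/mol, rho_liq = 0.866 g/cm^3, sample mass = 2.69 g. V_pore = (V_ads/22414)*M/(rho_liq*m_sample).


Moles adsorbed n = V_ads / 22414 = 391.5 / 22414 = 1.746676e-02 mol
Liquid volume V_liq = n * M / rho_liq = 1.746676e-02 * 58.0 / 0.866 = 1.16983 cm^3
Specific pore volume V_pore = V_liq / m_sample = 1.16983 / 2.69
V_pore = 0.4349 cm^3/g

0.4349


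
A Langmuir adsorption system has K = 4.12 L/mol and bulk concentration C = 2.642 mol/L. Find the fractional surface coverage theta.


Langmuir isotherm: theta = K*C / (1 + K*C)
K*C = 4.12 * 2.642 = 10.88504
theta = 10.88504 / (1 + 10.88504) = 10.88504 / 11.88504
theta = 0.9159

0.9159


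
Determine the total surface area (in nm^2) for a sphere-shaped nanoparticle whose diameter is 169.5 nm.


Radius r = 169.5/2 = 84.75 nm
Surface area SA = 4 * pi * r^2
SA = 4 * pi * (84.75)^2
SA = 90258.74 nm^2

90258.74


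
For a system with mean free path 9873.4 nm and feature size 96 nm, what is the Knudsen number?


Knudsen number Kn = lambda / L
Kn = 9873.4 / 96
Kn = 102.8479

102.8479


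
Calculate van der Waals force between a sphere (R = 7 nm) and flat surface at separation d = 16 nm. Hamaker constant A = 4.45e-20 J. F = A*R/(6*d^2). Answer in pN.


Convert to SI: R = 7 nm = 7e-09 m, d = 16 nm = 1.6e-08 m
F = A * R / (6 * d^2)
F = 4.45e-20 * 7e-09 / (6 * (1.6e-08)^2)
F = 2.02799e-13 N = 0.203 pN

0.203


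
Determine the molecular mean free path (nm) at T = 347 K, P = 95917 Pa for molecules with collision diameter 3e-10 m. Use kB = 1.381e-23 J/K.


Mean free path: lambda = kB*T / (sqrt(2) * pi * d^2 * P)
lambda = 1.381e-23 * 347 / (sqrt(2) * pi * (3e-10)^2 * 95917)
lambda = 1.24945e-07 m
lambda = 124.95 nm

124.95


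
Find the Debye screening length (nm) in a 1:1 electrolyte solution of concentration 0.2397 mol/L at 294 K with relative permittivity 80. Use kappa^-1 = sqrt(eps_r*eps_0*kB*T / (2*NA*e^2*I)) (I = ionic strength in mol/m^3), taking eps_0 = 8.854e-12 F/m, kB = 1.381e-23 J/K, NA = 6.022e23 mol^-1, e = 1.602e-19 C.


Ionic strength I = 0.2397 * 1^2 * 1000 = 239.7 mol/m^3
kappa^-1 = sqrt(80 * 8.854e-12 * 1.381e-23 * 294 / (2 * 6.022e23 * (1.602e-19)^2 * 239.7))
kappa^-1 = 0.623 nm

0.623


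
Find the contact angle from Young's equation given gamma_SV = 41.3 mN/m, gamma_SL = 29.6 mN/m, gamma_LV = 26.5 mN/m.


cos(theta) = (gamma_SV - gamma_SL) / gamma_LV
cos(theta) = (41.3 - 29.6) / 26.5
cos(theta) = 0.441509
theta = arccos(0.441509) = 63.8 degrees

63.8


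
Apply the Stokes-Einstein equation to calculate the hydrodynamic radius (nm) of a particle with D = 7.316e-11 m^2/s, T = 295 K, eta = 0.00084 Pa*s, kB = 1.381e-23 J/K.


Stokes-Einstein: R = kB*T / (6*pi*eta*D)
R = 1.381e-23 * 295 / (6 * pi * 0.00084 * 7.316e-11)
R = 3.51691e-09 m = 3.52 nm

3.52


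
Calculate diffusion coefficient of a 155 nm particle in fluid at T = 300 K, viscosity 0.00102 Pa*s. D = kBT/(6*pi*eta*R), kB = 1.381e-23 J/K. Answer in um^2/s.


Radius R = 155/2 = 77.5 nm = 7.75e-08 m
D = kB*T / (6*pi*eta*R)
D = 1.381e-23 * 300 / (6 * pi * 0.00102 * 7.75e-08)
D = 2.78043e-12 m^2/s = 2.78 um^2/s

2.78


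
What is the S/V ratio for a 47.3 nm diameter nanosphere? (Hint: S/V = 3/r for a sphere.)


Radius r = 47.3/2 = 23.65 nm
S/V = 3 / r = 3 / 23.65
S/V = 0.1268 nm^-1

0.1268


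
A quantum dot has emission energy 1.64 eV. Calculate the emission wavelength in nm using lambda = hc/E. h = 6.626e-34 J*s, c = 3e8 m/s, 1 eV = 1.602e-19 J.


Convert energy: E = 1.64 eV = 1.64 * 1.602e-19 = 2.62728e-19 J
lambda = h*c / E = 6.626e-34 * 3e8 / 2.62728e-19
lambda = 7.566e-07 m = 756.6 nm

756.6


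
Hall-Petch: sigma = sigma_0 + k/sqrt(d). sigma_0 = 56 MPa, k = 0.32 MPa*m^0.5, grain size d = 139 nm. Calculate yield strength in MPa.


d = 139 nm = 1.39e-07 m
sqrt(d) = 0.000372827
Hall-Petch contribution = k / sqrt(d) = 0.32 / 0.000372827 = 858.3 MPa
sigma = sigma_0 + k/sqrt(d) = 56 + 858.3 = 914.3 MPa

914.3


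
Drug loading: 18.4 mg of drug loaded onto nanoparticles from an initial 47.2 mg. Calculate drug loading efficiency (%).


Drug loading efficiency = (drug loaded / drug initial) * 100
DLE = 18.4 / 47.2 * 100
DLE = 0.3898 * 100
DLE = 38.98%

38.98


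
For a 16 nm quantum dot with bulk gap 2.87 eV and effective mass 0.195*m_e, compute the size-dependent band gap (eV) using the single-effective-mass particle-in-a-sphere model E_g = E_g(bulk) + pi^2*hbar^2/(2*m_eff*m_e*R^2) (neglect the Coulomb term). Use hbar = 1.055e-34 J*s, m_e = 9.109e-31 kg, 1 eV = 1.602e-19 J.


Radius R = 16/2 nm = 8e-09 m
Confinement energy dE = pi^2 * hbar^2 / (2 * m_eff * m_e * R^2)
dE = pi^2 * (1.055e-34)^2 / (2 * 0.195 * 9.109e-31 * (8e-09)^2) J, divided by 1.602e-19 J/eV
dE = 0.0302 eV
Total band gap = E_g(bulk) + dE = 2.87 + 0.0302 = 2.9002 eV

2.9002


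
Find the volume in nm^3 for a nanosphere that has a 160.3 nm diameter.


Radius r = 160.3/2 = 80.15 nm
Volume V = (4/3) * pi * r^3
V = (4/3) * pi * (80.15)^3
V = 2156746.93 nm^3

2156746.93


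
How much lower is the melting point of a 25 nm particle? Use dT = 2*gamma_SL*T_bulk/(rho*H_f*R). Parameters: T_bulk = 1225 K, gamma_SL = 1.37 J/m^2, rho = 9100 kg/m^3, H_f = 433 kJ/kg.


Radius R = 25/2 = 12.5 nm = 1.25e-08 m
Convert H_f = 433 kJ/kg = 433000 J/kg
dT = 2 * gamma_SL * T_bulk / (rho * H_f * R)
dT = 2 * 1.37 * 1225 / (9100 * 433000 * 1.25e-08)
dT = 68.1 K

68.1


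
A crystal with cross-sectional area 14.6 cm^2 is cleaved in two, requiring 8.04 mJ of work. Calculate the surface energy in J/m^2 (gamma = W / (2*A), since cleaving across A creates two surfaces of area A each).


Convert: A = 14.6 cm^2 = 0.00146 m^2, W = 8.04 mJ = 0.00804 J
Cleaving exposes two faces of area A, so total new surface = 2*A and gamma = W / (2*A)
gamma = 0.00804 / (2 * 0.00146)
gamma = 2.753 J/m^2

2.753


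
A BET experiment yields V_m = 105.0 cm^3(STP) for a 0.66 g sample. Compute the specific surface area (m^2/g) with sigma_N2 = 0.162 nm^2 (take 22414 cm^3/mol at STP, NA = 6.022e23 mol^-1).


Number of moles in monolayer = V_m / 22414 = 105.0 / 22414 = 0.00468457
Number of molecules = moles * NA = 0.00468457 * 6.022e23
SA = molecules * sigma / mass
SA = (105.0 / 22414) * 6.022e23 * 0.162e-18 / 0.66
SA = 692.4 m^2/g

692.4


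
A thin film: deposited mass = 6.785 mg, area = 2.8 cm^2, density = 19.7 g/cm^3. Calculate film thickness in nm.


Convert: m = 6.785 mg = 6.7850e-06 kg, A = 2.8 cm^2 = 2.8000e-04 m^2, rho = 19.7 g/cm^3 = 19700 kg/m^3
t = m / (A * rho)
t = 6.7850e-06 / (2.8000e-04 * 19700)
t = 1.2301e-06 m = 1230.1 nm

1230.1


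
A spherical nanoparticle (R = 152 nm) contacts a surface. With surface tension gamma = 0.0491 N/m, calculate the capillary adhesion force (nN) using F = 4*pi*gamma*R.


Convert radius: R = 152 nm = 1.52e-07 m
F = 4 * pi * gamma * R
F = 4 * pi * 0.0491 * 1.52e-07
F = 9.37853e-08 N = 93.7853 nN

93.7853


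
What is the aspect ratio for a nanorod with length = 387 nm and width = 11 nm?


Aspect ratio AR = length / diameter
AR = 387 / 11
AR = 35.18

35.18


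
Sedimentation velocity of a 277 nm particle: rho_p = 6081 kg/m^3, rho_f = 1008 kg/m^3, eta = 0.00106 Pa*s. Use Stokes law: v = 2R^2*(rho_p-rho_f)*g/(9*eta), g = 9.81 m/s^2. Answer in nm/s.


Radius R = 277/2 nm = 1.385e-07 m
Density difference = 6081 - 1008 = 5073 kg/m^3
v = 2 * R^2 * (rho_p - rho_f) * g / (9 * eta)
v = 2 * (1.385e-07)^2 * 5073 * 9.81 / (9 * 0.00106)
v = 2.00131e-07 m/s = 200.1313 nm/s

200.1313


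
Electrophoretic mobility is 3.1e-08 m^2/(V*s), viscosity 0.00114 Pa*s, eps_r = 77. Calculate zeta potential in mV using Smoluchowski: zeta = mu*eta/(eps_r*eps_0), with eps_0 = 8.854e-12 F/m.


Smoluchowski equation: zeta = mu * eta / (eps_r * eps_0)
zeta = 3.1e-08 * 0.00114 / (77 * 8.854e-12)
zeta = 0.051837 V = 51.84 mV

51.84


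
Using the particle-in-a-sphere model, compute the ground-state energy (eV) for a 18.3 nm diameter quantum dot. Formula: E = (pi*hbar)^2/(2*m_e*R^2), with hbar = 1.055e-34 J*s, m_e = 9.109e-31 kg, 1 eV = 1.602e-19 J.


Radius R = 18.3/2 = 9.15 nm = 9.15e-09 m
E = (pi * 1.055e-34)^2 / (2 * 9.109e-31 * (9.15e-09)^2)
E(J) = 7.20214e-22
E = E(J) / 1.602e-19 = 0.0045 eV

0.0045


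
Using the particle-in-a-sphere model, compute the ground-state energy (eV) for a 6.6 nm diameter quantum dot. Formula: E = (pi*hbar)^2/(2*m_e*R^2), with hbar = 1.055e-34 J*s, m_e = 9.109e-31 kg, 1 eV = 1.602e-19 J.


Radius R = 6.6/2 = 3.3 nm = 3.3e-09 m
E = (pi * 1.055e-34)^2 / (2 * 9.109e-31 * (3.3e-09)^2)
E(J) = 5.53702e-21
E = E(J) / 1.602e-19 = 0.0346 eV

0.0346


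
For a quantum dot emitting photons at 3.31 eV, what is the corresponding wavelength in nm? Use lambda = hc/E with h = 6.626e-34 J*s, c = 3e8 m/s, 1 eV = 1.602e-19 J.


Convert energy: E = 3.31 eV = 3.31 * 1.602e-19 = 5.30262e-19 J
lambda = h*c / E = 6.626e-34 * 3e8 / 5.30262e-19
lambda = 3.74871e-07 m = 374.9 nm

374.9


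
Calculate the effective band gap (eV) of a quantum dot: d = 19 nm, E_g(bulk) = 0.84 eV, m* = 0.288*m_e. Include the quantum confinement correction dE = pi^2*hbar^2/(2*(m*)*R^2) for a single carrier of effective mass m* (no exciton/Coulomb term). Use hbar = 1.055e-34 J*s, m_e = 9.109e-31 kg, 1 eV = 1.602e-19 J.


Radius R = 19/2 nm = 9.5e-09 m
Confinement energy dE = pi^2 * hbar^2 / (2 * m_eff * m_e * R^2)
dE = pi^2 * (1.055e-34)^2 / (2 * 0.288 * 9.109e-31 * (9.5e-09)^2) J, divided by 1.602e-19 J/eV
dE = 0.0145 eV
Total band gap = E_g(bulk) + dE = 0.84 + 0.0145 = 0.8545 eV

0.8545


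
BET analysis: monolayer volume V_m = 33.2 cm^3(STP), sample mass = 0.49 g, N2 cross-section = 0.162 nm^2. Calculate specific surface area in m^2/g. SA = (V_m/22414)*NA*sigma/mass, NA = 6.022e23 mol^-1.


Number of moles in monolayer = V_m / 22414 = 33.2 / 22414 = 0.00148122
Number of molecules = moles * NA = 0.00148122 * 6.022e23
SA = molecules * sigma / mass
SA = (33.2 / 22414) * 6.022e23 * 0.162e-18 / 0.49
SA = 294.9 m^2/g

294.9


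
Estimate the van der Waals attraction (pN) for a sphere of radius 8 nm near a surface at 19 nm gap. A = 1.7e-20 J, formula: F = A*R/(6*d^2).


Convert to SI: R = 8 nm = 8e-09 m, d = 19 nm = 1.9e-08 m
F = A * R / (6 * d^2)
F = 1.7e-20 * 8e-09 / (6 * (1.9e-08)^2)
F = 6.27886e-14 N = 0.063 pN

0.063


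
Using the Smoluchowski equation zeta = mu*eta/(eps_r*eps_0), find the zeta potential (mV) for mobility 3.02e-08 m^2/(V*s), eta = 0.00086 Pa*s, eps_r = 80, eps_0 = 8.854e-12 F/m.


Smoluchowski equation: zeta = mu * eta / (eps_r * eps_0)
zeta = 3.02e-08 * 0.00086 / (80 * 8.854e-12)
zeta = 0.036667 V = 36.67 mV

36.67


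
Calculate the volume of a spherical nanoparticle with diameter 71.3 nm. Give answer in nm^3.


Radius r = 71.3/2 = 35.65 nm
Volume V = (4/3) * pi * r^3
V = (4/3) * pi * (35.65)^3
V = 189787.33 nm^3

189787.33


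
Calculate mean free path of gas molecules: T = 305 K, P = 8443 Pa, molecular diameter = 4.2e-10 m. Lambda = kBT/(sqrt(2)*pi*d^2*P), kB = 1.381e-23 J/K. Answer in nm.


Mean free path: lambda = kB*T / (sqrt(2) * pi * d^2 * P)
lambda = 1.381e-23 * 305 / (sqrt(2) * pi * (4.2e-10)^2 * 8443)
lambda = 6.36551e-07 m
lambda = 636.55 nm

636.55


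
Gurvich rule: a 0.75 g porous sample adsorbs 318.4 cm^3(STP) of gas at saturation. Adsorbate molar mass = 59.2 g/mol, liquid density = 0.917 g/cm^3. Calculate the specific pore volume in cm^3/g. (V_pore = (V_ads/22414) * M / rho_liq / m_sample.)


Moles adsorbed n = V_ads / 22414 = 318.4 / 22414 = 1.420541e-02 mol
Liquid volume V_liq = n * M / rho_liq = 1.420541e-02 * 59.2 / 0.917 = 0.91708 cm^3
Specific pore volume V_pore = V_liq / m_sample = 0.91708 / 0.75
V_pore = 1.2228 cm^3/g

1.2228


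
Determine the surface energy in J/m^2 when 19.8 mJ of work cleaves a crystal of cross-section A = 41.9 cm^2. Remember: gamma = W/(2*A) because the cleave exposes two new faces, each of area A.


Convert: A = 41.9 cm^2 = 0.00419 m^2, W = 19.8 mJ = 0.0198 J
Cleaving exposes two faces of area A, so total new surface = 2*A and gamma = W / (2*A)
gamma = 0.0198 / (2 * 0.00419)
gamma = 2.363 J/m^2

2.363


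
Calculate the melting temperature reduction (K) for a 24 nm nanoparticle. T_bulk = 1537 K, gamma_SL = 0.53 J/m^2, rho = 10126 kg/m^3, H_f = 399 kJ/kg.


Radius R = 24/2 = 12 nm = 1.2e-08 m
Convert H_f = 399 kJ/kg = 399000 J/kg
dT = 2 * gamma_SL * T_bulk / (rho * H_f * R)
dT = 2 * 0.53 * 1537 / (10126 * 399000 * 1.2e-08)
dT = 33.6 K

33.6


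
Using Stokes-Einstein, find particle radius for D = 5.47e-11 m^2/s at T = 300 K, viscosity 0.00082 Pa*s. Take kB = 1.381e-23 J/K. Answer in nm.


Stokes-Einstein: R = kB*T / (6*pi*eta*D)
R = 1.381e-23 * 300 / (6 * pi * 0.00082 * 5.47e-11)
R = 4.90019e-09 m = 4.9 nm

4.9


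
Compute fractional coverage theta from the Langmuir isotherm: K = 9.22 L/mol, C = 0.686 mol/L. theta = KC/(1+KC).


Langmuir isotherm: theta = K*C / (1 + K*C)
K*C = 9.22 * 0.686 = 6.32492
theta = 6.32492 / (1 + 6.32492) = 6.32492 / 7.32492
theta = 0.8635

0.8635


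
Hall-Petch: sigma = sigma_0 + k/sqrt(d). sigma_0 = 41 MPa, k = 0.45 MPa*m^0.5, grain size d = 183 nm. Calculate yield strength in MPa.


d = 183 nm = 1.83e-07 m
sqrt(d) = 0.000427785
Hall-Petch contribution = k / sqrt(d) = 0.45 / 0.000427785 = 1051.9 MPa
sigma = sigma_0 + k/sqrt(d) = 41 + 1051.9 = 1092.9 MPa

1092.9


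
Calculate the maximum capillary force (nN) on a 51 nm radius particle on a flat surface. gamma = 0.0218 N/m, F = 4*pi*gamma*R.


Convert radius: R = 51 nm = 5.1e-08 m
F = 4 * pi * gamma * R
F = 4 * pi * 0.0218 * 5.1e-08
F = 1.39713e-08 N = 13.9713 nN

13.9713


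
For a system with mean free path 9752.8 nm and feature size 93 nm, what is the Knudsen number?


Knudsen number Kn = lambda / L
Kn = 9752.8 / 93
Kn = 104.8688

104.8688


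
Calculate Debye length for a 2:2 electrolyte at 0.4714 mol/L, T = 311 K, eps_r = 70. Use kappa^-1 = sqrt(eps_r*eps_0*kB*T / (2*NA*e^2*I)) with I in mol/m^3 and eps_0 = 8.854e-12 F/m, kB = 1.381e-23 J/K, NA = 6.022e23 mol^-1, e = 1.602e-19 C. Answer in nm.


Ionic strength I = 0.4714 * 2^2 * 1000 = 1885.6 mol/m^3
kappa^-1 = sqrt(70 * 8.854e-12 * 1.381e-23 * 311 / (2 * 6.022e23 * (1.602e-19)^2 * 1885.6))
kappa^-1 = 0.214 nm

0.214


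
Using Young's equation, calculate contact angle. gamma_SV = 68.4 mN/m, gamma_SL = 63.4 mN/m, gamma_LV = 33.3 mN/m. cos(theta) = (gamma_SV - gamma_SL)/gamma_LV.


cos(theta) = (gamma_SV - gamma_SL) / gamma_LV
cos(theta) = (68.4 - 63.4) / 33.3
cos(theta) = 0.15015
theta = arccos(0.15015) = 81.36 degrees

81.36


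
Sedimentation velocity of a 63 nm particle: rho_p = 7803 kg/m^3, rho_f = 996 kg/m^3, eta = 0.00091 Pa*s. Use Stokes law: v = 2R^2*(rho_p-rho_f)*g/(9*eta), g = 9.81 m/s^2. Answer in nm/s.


Radius R = 63/2 nm = 3.15e-08 m
Density difference = 7803 - 996 = 6807 kg/m^3
v = 2 * R^2 * (rho_p - rho_f) * g / (9 * eta)
v = 2 * (3.15e-08)^2 * 6807 * 9.81 / (9 * 0.00091)
v = 1.61805e-08 m/s = 16.1805 nm/s

16.1805


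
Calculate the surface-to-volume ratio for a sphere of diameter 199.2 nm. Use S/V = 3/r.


Radius r = 199.2/2 = 99.6 nm
S/V = 3 / r = 3 / 99.6
S/V = 0.0301 nm^-1

0.0301


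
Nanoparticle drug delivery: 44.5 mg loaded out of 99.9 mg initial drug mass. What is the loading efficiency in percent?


Drug loading efficiency = (drug loaded / drug initial) * 100
DLE = 44.5 / 99.9 * 100
DLE = 0.4454 * 100
DLE = 44.54%

44.54


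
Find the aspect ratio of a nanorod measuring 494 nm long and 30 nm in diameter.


Aspect ratio AR = length / diameter
AR = 494 / 30
AR = 16.47

16.47


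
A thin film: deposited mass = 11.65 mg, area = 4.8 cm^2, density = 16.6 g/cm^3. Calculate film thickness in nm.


Convert: m = 11.65 mg = 1.1650e-05 kg, A = 4.8 cm^2 = 4.8000e-04 m^2, rho = 16.6 g/cm^3 = 16600 kg/m^3
t = m / (A * rho)
t = 1.1650e-05 / (4.8000e-04 * 16600)
t = 1.4621e-06 m = 1462.1 nm

1462.1


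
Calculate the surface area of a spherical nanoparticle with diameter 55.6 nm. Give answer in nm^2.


Radius r = 55.6/2 = 27.8 nm
Surface area SA = 4 * pi * r^2
SA = 4 * pi * (27.8)^2
SA = 9711.79 nm^2

9711.79


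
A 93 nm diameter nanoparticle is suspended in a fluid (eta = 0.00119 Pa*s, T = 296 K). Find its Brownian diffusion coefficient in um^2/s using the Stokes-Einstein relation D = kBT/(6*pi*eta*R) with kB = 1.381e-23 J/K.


Radius R = 93/2 = 46.5 nm = 4.65e-08 m
D = kB*T / (6*pi*eta*R)
D = 1.381e-23 * 296 / (6 * pi * 0.00119 * 4.65e-08)
D = 3.91908e-12 m^2/s = 3.919 um^2/s

3.919


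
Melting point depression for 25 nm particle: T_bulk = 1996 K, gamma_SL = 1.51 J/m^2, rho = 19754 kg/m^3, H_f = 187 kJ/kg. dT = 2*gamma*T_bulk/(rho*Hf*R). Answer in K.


Radius R = 25/2 = 12.5 nm = 1.25e-08 m
Convert H_f = 187 kJ/kg = 187000 J/kg
dT = 2 * gamma_SL * T_bulk / (rho * H_f * R)
dT = 2 * 1.51 * 1996 / (19754 * 187000 * 1.25e-08)
dT = 130.5 K

130.5


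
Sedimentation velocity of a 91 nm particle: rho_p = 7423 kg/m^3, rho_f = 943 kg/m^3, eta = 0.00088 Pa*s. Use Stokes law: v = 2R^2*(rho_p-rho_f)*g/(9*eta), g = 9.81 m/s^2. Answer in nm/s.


Radius R = 91/2 nm = 4.55e-08 m
Density difference = 7423 - 943 = 6480 kg/m^3
v = 2 * R^2 * (rho_p - rho_f) * g / (9 * eta)
v = 2 * (4.55e-08)^2 * 6480 * 9.81 / (9 * 0.00088)
v = 3.32332e-08 m/s = 33.2332 nm/s

33.2332


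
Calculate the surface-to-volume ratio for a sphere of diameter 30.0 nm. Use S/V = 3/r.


Radius r = 30.0/2 = 15 nm
S/V = 3 / r = 3 / 15
S/V = 0.2 nm^-1

0.2


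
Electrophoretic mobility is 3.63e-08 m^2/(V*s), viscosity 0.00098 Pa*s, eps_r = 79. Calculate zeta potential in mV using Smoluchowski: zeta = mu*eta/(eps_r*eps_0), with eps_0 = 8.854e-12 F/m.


Smoluchowski equation: zeta = mu * eta / (eps_r * eps_0)
zeta = 3.63e-08 * 0.00098 / (79 * 8.854e-12)
zeta = 0.050859 V = 50.86 mV

50.86


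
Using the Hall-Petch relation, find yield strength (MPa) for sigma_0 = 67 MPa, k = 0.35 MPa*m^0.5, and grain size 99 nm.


d = 99 nm = 9.9e-08 m
sqrt(d) = 0.0003146427
Hall-Petch contribution = k / sqrt(d) = 0.35 / 0.0003146427 = 1112.4 MPa
sigma = sigma_0 + k/sqrt(d) = 67 + 1112.4 = 1179.4 MPa

1179.4


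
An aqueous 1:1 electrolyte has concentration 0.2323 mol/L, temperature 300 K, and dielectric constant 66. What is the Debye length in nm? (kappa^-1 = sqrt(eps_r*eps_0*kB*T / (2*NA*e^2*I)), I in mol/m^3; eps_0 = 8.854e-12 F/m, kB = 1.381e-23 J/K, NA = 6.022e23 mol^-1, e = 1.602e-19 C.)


Ionic strength I = 0.2323 * 1^2 * 1000 = 232.3 mol/m^3
kappa^-1 = sqrt(66 * 8.854e-12 * 1.381e-23 * 300 / (2 * 6.022e23 * (1.602e-19)^2 * 232.3))
kappa^-1 = 0.581 nm

0.581


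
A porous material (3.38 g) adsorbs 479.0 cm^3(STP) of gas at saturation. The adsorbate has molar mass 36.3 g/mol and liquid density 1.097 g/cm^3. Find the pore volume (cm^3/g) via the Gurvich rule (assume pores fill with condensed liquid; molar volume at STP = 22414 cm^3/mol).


Moles adsorbed n = V_ads / 22414 = 479.0 / 22414 = 2.137057e-02 mol
Liquid volume V_liq = n * M / rho_liq = 2.137057e-02 * 36.3 / 1.097 = 0.70716 cm^3
Specific pore volume V_pore = V_liq / m_sample = 0.70716 / 3.38
V_pore = 0.2092 cm^3/g

0.2092


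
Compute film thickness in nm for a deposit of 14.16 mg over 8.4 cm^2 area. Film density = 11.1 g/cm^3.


Convert: m = 14.16 mg = 1.4160e-05 kg, A = 8.4 cm^2 = 8.4000e-04 m^2, rho = 11.1 g/cm^3 = 11100 kg/m^3
t = m / (A * rho)
t = 1.4160e-05 / (8.4000e-04 * 11100)
t = 1.5187e-06 m = 1518.7 nm

1518.7


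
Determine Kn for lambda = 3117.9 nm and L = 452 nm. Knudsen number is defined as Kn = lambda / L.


Knudsen number Kn = lambda / L
Kn = 3117.9 / 452
Kn = 6.898

6.898


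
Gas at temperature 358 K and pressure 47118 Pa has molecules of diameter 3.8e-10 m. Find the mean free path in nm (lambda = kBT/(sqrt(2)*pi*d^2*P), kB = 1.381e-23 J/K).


Mean free path: lambda = kB*T / (sqrt(2) * pi * d^2 * P)
lambda = 1.381e-23 * 358 / (sqrt(2) * pi * (3.8e-10)^2 * 47118)
lambda = 1.63553e-07 m
lambda = 163.55 nm

163.55


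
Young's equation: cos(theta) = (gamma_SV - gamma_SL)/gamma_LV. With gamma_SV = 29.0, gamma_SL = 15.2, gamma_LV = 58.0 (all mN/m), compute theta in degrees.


cos(theta) = (gamma_SV - gamma_SL) / gamma_LV
cos(theta) = (29.0 - 15.2) / 58.0
cos(theta) = 0.237931
theta = arccos(0.237931) = 76.24 degrees

76.24


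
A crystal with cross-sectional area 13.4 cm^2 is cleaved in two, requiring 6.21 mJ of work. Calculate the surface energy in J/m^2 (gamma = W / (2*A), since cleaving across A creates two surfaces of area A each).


Convert: A = 13.4 cm^2 = 0.00134 m^2, W = 6.21 mJ = 0.00621 J
Cleaving exposes two faces of area A, so total new surface = 2*A and gamma = W / (2*A)
gamma = 0.00621 / (2 * 0.00134)
gamma = 2.317 J/m^2

2.317


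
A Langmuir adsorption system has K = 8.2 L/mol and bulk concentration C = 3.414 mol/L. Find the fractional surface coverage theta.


Langmuir isotherm: theta = K*C / (1 + K*C)
K*C = 8.2 * 3.414 = 27.9948
theta = 27.9948 / (1 + 27.9948) = 27.9948 / 28.9948
theta = 0.9655

0.9655


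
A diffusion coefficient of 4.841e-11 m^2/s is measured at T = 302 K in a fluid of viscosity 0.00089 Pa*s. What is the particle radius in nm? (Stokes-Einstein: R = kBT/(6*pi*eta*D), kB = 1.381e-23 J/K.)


Stokes-Einstein: R = kB*T / (6*pi*eta*D)
R = 1.381e-23 * 302 / (6 * pi * 0.00089 * 4.841e-11)
R = 5.1354e-09 m = 5.14 nm

5.14


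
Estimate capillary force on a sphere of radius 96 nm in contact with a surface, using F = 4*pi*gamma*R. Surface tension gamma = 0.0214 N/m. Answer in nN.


Convert radius: R = 96 nm = 9.6e-08 m
F = 4 * pi * gamma * R
F = 4 * pi * 0.0214 * 9.6e-08
F = 2.58164e-08 N = 25.8164 nN

25.8164


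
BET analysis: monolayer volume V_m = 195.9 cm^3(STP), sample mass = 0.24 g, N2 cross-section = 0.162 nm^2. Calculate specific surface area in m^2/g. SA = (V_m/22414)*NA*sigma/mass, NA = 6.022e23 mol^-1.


Number of moles in monolayer = V_m / 22414 = 195.9 / 22414 = 0.00874007
Number of molecules = moles * NA = 0.00874007 * 6.022e23
SA = molecules * sigma / mass
SA = (195.9 / 22414) * 6.022e23 * 0.162e-18 / 0.24
SA = 3552.7 m^2/g

3552.7


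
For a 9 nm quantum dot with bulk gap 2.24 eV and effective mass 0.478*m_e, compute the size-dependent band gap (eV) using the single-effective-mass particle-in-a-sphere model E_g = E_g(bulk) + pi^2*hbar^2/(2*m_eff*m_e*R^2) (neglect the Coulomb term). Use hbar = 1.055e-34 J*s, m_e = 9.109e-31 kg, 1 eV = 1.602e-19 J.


Radius R = 9/2 nm = 4.5e-09 m
Confinement energy dE = pi^2 * hbar^2 / (2 * m_eff * m_e * R^2)
dE = pi^2 * (1.055e-34)^2 / (2 * 0.478 * 9.109e-31 * (4.5e-09)^2) J, divided by 1.602e-19 J/eV
dE = 0.0389 eV
Total band gap = E_g(bulk) + dE = 2.24 + 0.0389 = 2.2789 eV

2.2789


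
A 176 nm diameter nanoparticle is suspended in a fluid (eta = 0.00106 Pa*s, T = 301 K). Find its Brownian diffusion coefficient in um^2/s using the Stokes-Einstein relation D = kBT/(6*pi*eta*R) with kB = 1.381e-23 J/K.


Radius R = 176/2 = 88 nm = 8.8e-08 m
D = kB*T / (6*pi*eta*R)
D = 1.381e-23 * 301 / (6 * pi * 0.00106 * 8.8e-08)
D = 2.36413e-12 m^2/s = 2.364 um^2/s

2.364


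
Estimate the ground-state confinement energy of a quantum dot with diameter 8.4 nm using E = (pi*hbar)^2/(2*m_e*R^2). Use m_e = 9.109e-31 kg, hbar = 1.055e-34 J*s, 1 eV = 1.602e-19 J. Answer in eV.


Radius R = 8.4/2 = 4.2 nm = 4.2e-09 m
E = (pi * 1.055e-34)^2 / (2 * 9.109e-31 * (4.2e-09)^2)
E(J) = 3.41826e-21
E = E(J) / 1.602e-19 = 0.0213 eV

0.0213


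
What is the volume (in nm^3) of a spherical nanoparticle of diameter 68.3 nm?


Radius r = 68.3/2 = 34.15 nm
Volume V = (4/3) * pi * r^3
V = (4/3) * pi * (34.15)^3
V = 166824.85 nm^3

166824.85


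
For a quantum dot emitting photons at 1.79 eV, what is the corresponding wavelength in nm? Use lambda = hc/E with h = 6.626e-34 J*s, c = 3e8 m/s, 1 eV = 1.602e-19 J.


Convert energy: E = 1.79 eV = 1.79 * 1.602e-19 = 2.86758e-19 J
lambda = h*c / E = 6.626e-34 * 3e8 / 2.86758e-19
lambda = 6.93198e-07 m = 693.2 nm

693.2


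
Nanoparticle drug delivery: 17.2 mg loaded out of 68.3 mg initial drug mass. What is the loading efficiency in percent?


Drug loading efficiency = (drug loaded / drug initial) * 100
DLE = 17.2 / 68.3 * 100
DLE = 0.2518 * 100
DLE = 25.18%

25.18


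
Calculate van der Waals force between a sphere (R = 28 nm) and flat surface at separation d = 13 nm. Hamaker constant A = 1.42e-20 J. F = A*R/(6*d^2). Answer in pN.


Convert to SI: R = 28 nm = 2.8e-08 m, d = 13 nm = 1.3e-08 m
F = A * R / (6 * d^2)
F = 1.42e-20 * 2.8e-08 / (6 * (1.3e-08)^2)
F = 3.9211e-13 N = 0.392 pN

0.392


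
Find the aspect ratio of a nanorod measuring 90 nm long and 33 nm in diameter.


Aspect ratio AR = length / diameter
AR = 90 / 33
AR = 2.73

2.73


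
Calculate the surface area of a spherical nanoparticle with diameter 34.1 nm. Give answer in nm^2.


Radius r = 34.1/2 = 17.05 nm
Surface area SA = 4 * pi * r^2
SA = 4 * pi * (17.05)^2
SA = 3653.08 nm^2

3653.08


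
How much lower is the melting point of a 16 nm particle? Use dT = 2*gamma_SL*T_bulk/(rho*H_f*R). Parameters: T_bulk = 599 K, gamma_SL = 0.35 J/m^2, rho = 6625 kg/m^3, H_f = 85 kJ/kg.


Radius R = 16/2 = 8 nm = 8e-09 m
Convert H_f = 85 kJ/kg = 85000 J/kg
dT = 2 * gamma_SL * T_bulk / (rho * H_f * R)
dT = 2 * 0.35 * 599 / (6625 * 85000 * 8e-09)
dT = 93.1 K

93.1
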